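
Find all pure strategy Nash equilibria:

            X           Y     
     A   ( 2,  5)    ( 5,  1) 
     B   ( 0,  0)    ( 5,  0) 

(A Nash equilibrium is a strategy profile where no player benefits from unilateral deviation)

Nash equilibrium: (A, X), (B, Y)

Work:
Best responses:
  P1 vs X: payoffs [2, 0] → best response A (payoff 2)
  P1 vs Y: payoffs [5, 5] → best response A/B (payoff 5)
  P2 vs A: payoffs [5, 1] → best response X (payoff 5)
  P2 vs B: payoffs [0, 0] → best response X/Y (payoff 0)
Mutual best responses: (A,X), (B,Y) → Nash equilibria.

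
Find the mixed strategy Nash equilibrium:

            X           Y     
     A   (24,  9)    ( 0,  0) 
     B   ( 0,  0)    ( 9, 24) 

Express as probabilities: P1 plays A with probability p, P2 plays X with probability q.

p = 0.7273, q = 0.2727

Work:
Find probabilities that make opponent indifferent:
P2 chooses q to make P1 indifferent between A and B
P1 chooses p to make P2 indifferent between X and Y
Mixed NE: P1 plays (A: 0.7273, B: 0.2727), P2 plays (X: 0.2727, Y: 0.7273)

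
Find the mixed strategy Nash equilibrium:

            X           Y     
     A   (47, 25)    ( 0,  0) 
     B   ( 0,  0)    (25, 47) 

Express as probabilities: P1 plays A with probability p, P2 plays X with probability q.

p = 0.6528, q = 0.3472

Work:
Find probabilities that make opponent indifferent:
P2 chooses q to make P1 indifferent between A and B
P1 chooses p to make P2 indifferent between X and Y
Mixed NE: P1 plays (A: 0.6528, B: 0.3472), P2 plays (X: 0.3472, Y: 0.6528)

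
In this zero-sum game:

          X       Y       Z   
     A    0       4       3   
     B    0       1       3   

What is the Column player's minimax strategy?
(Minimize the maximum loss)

Column should play X, value = 0

Work:
Column player minimizes Row's maximum payoff:
Column X: max payoff to Row = 0
Column Y: max payoff to Row = 4
Column Z: max payoff to Row = 3
Minimum is 0, achieved by column X.
Minimax strategy: X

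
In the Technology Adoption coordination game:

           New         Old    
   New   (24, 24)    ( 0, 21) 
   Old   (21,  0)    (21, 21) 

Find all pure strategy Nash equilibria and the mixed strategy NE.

Pure NE: (New, New) and (Old, Old); Mixed NE: p = 0.875, q = 0.875

Work:
Check pure NE:
(New, New): (24, 24) - no unilateral deviation beneficial
(Old, Old): (21, 21) - no unilateral deviation beneficial
Mixed NE: P1 plays New with p = 0.875, P2 plays New with q = 0.875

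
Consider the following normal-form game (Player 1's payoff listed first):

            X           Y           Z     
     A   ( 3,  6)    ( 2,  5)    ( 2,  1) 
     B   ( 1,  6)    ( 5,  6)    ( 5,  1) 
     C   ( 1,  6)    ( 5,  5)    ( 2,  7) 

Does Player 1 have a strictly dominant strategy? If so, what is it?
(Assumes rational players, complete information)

No strictly dominant strategy exists for Player 1

Work:
A strategy strictly dominates another if it gives a strictly higher payoff against every opponent action. Compare each pair of P1's strategies column-by-column:
  A vs B: [3 vs 1, 2 vs 5, 2 vs 5] → A does not strictly dominate B (column Y: 2 ≤ 5)
  A vs C: [3 vs 1, 2 vs 5, 2 vs 2] → A does not strictly dominate C (column Y: 2 ≤ 5)
  B vs A: [1 vs 3, 5 vs 2, 5 vs 2] → B does not strictly dominate A (column X: 1 ≤ 3)
  B vs C: [1 vs 1, 5 vs 5, 5 vs 2] → B does not strictly dominate C (column X: 1 ≤ 1)
  C vs A: [1 vs 3, 5 vs 2, 2 vs 2] → C does not strictly dominate A (column X: 1 ≤ 3)
  C vs B: [1 vs 1, 5 vs 5, 2 vs 5] → C does not strictly dominate B (column X: 1 ≤ 1)
No single strategy strictly dominates all others → no strictly dominant strategy.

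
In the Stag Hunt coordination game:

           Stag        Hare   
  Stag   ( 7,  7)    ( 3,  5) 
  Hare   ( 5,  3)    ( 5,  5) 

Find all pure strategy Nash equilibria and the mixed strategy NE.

Pure NE: (Stag, Stag) and (Hare, Hare); Mixed NE: p = 0.5, q = 0.5

Work:
Check pure NE:
(Stag, Stag): (7, 7) - no unilateral deviation beneficial
(Hare, Hare): (5, 5) - no unilateral deviation beneficial
Mixed NE: P1 plays Stag with p = 0.5, P2 plays Stag with q = 0.5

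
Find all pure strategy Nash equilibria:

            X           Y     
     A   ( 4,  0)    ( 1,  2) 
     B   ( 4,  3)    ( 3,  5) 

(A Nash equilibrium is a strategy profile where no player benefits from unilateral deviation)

Nash equilibrium: (B, Y)

Work:
Best responses:
  P1 vs X: payoffs [4, 4] → best response A/B (payoff 4)
  P1 vs Y: payoffs [1, 3] → best response B (payoff 3)
  P2 vs A: payoffs [0, 2] → best response Y (payoff 2)
  P2 vs B: payoffs [3, 5] → best response Y (payoff 5)
Mutual best responses: (B,Y) → Nash equilibria.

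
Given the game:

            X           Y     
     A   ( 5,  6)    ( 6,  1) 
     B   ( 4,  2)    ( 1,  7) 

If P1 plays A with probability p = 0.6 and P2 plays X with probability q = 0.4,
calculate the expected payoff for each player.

E[P1] = 4.24, E[P2] = 3.8

Work:
E[P1] = p·q·π₁(A,X) + p·(1-q)·π₁(A,Y) + (1-p)·q·π₁(B,X) + (1-p)·(1-q)·π₁(B,Y)
= 0.6·0.4·5 + 0.6·0.6·6 + 0.4·0.4·4 + 0.4·0.6·1
= 4.24

E[P2] = 3.8 (similar calculation)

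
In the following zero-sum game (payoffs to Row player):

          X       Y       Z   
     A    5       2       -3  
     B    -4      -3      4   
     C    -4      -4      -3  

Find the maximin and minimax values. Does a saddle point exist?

Maximin = -3, Minimax = 2, Saddle: False

Work:
Row minimums: [-3, -4, -4] → maximin = -3
Column maximums: [5, 2, 4] → minimax = 2
No saddle point (maximin ≠ minimax). Mixed strategy needed.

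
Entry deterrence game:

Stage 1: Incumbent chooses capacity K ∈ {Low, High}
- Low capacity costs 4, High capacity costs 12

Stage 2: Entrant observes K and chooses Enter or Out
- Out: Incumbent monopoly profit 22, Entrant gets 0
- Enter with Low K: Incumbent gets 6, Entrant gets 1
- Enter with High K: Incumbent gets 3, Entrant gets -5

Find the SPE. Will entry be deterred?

SPE: (High, Enter|Low, Out|High); Entry deterred. Incumbent net profit = 10

Work:
After Low K: Entrant enters (1 > 0)
After High K: Entrant stays out (-5 < 0)
Incumbent: Low → 6−4=2, High → 22−12=10
Incumbent chooses High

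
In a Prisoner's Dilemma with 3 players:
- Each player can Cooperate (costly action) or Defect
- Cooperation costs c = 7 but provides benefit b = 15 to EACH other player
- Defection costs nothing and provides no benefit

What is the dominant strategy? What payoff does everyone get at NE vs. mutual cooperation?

Dominant: Defect; NE payoff = 0; Coop payoff = 23

Work:
Defect dominates (saves cost c = 7, benefit to others is external)
NE: All defect → everyone gets 0
If all cooperate: each receives (2)×15 - 7 = 23
Social dilemma: 23 > 0 but NE gives 0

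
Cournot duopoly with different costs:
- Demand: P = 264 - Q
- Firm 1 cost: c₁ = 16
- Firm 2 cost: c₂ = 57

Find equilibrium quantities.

q₁* = 96.33, q₂* = 55.33

Work:
Reaction: q₁ = (264 - 16 - q₂)/2
Reaction: q₂ = (264 - 57 - q₁)/2
Solve simultaneously:
q₁* = (264 - 2×16 + 57)/3 = 96.33
q₂* = (264 - 2×57 + 16)/3 = 55.33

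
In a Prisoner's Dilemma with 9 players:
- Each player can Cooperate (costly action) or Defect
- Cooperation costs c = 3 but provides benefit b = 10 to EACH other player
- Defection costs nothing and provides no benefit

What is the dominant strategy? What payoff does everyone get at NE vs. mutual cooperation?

Dominant: Defect; NE payoff = 0; Coop payoff = 77

Work:
Defect dominates (saves cost c = 3, benefit to others is external)
NE: All defect → everyone gets 0
If all cooperate: each receives (8)×10 - 3 = 77
Social dilemma: 77 > 0 but NE gives 0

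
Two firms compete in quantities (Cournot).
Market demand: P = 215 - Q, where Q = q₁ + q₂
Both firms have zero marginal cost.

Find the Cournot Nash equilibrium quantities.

q₁* = q₂* = 71.67; P* = 71.67

Work:
Profit: π_i = P·q_i = (a - q_i - q_j)·q_i
FOC: ∂π_i/∂q_i = a - 2q_i - q_j = 0
Reaction function: q_i = (215 - q_j)/2
Symmetry: q* = 215/3 = 71.67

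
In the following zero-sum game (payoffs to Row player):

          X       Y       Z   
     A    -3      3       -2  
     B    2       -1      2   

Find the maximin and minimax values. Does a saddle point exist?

Maximin = -1, Minimax = 2, Saddle: False

Work:
Row minimums: [-3, -1] → maximin = -1
Column maximums: [2, 3, 2] → minimax = 2
No saddle point (maximin ≠ minimax). Mixed strategy needed.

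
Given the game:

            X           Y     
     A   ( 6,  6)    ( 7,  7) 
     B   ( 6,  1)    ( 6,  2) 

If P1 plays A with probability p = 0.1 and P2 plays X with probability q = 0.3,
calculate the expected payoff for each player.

E[P1] = 6.07, E[P2] = 2.2

Work:
E[P1] = p·q·π₁(A,X) + p·(1-q)·π₁(A,Y) + (1-p)·q·π₁(B,X) + (1-p)·(1-q)·π₁(B,Y)
= 0.1·0.3·6 + 0.1·0.7·7 + 0.9·0.3·6 + 0.9·0.7·6
= 6.07

E[P2] = 2.2 (similar calculation)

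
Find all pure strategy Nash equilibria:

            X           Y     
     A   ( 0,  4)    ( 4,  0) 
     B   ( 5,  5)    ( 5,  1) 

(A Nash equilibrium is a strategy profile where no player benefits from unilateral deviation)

Nash equilibrium: (B, X)

Work:
Best responses:
  P1 vs X: payoffs [0, 5] → best response B (payoff 5)
  P1 vs Y: payoffs [4, 5] → best response B (payoff 5)
  P2 vs A: payoffs [4, 0] → best response X (payoff 4)
  P2 vs B: payoffs [5, 1] → best response X (payoff 5)
Mutual best responses: (B,X) → Nash equilibria.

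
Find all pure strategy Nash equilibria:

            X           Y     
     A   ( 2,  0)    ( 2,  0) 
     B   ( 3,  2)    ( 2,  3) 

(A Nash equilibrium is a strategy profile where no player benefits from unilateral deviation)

Nash equilibrium: (A, Y), (B, Y)

Work:
Best responses:
  P1 vs X: payoffs [2, 3] → best response B (payoff 3)
  P1 vs Y: payoffs [2, 2] → best response A/B (payoff 2)
  P2 vs A: payoffs [0, 0] → best response X/Y (payoff 0)
  P2 vs B: payoffs [2, 3] → best response Y (payoff 3)
Mutual best responses: (A,Y), (B,Y) → Nash equilibria.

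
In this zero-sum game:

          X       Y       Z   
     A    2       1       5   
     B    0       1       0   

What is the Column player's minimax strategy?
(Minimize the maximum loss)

Column should play Y, value = 1

Work:
Column player minimizes Row's maximum payoff:
Column X: max payoff to Row = 2
Column Y: max payoff to Row = 1
Column Z: max payoff to Row = 5
Minimum is 1, achieved by column Y.
Minimax strategy: Y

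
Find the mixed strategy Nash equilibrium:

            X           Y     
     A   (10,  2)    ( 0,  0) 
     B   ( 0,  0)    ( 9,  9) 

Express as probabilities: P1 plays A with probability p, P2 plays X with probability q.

p = 0.8182, q = 0.4737

Work:
Find probabilities that make opponent indifferent:
P2 chooses q to make P1 indifferent between A and B
P1 chooses p to make P2 indifferent between X and Y
Mixed NE: P1 plays (A: 0.8182, B: 0.1818), P2 plays (X: 0.4737, Y: 0.5263)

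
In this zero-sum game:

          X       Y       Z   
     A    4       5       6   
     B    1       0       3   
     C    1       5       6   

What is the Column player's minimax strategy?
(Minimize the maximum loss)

Column should play X, value = 4

Work:
Column player minimizes Row's maximum payoff:
Column X: max payoff to Row = 4
Column Y: max payoff to Row = 5
Column Z: max payoff to Row = 6
Minimum is 4, achieved by column X.
Minimax strategy: X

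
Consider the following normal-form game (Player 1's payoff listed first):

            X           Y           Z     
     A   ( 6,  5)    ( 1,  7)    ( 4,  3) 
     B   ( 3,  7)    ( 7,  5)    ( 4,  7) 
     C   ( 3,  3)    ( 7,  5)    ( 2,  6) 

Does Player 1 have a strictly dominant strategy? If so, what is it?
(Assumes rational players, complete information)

No strictly dominant strategy exists for Player 1

Work:
A strategy strictly dominates another if it gives a strictly higher payoff against every opponent action. Compare each pair of P1's strategies column-by-column:
  A vs B: [6 vs 3, 1 vs 7, 4 vs 4] → A does not strictly dominate B (column Y: 1 ≤ 7)
  A vs C: [6 vs 3, 1 vs 7, 4 vs 2] → A does not strictly dominate C (column Y: 1 ≤ 7)
  B vs A: [3 vs 6, 7 vs 1, 4 vs 4] → B does not strictly dominate A (column X: 3 ≤ 6)
  B vs C: [3 vs 3, 7 vs 7, 4 vs 2] → B does not strictly dominate C (column X: 3 ≤ 3)
  C vs A: [3 vs 6, 7 vs 1, 2 vs 4] → C does not strictly dominate A (column X: 3 ≤ 6)
  C vs B: [3 vs 3, 7 vs 7, 2 vs 4] → C does not strictly dominate B (column X: 3 ≤ 3)
No single strategy strictly dominates all others → no strictly dominant strategy.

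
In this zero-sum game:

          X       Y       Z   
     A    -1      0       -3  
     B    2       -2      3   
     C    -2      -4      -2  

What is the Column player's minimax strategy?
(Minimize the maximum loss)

Column should play Y, value = 0

Work:
Column player minimizes Row's maximum payoff:
Column X: max payoff to Row = 2
Column Y: max payoff to Row = 0
Column Z: max payoff to Row = 3
Minimum is 0, achieved by column Y.
Minimax strategy: Y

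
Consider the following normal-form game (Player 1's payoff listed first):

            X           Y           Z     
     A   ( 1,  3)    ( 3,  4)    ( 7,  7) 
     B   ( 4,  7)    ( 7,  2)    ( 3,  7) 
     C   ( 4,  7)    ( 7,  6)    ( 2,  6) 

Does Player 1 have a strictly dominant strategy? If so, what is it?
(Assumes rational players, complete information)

No strictly dominant strategy exists for Player 1

Work:
A strategy strictly dominates another if it gives a strictly higher payoff against every opponent action. Compare each pair of P1's strategies column-by-column:
  A vs B: [1 vs 4, 3 vs 7, 7 vs 3] → A does not strictly dominate B (column X: 1 ≤ 4)
  A vs C: [1 vs 4, 3 vs 7, 7 vs 2] → A does not strictly dominate C (column X: 1 ≤ 4)
  B vs A: [4 vs 1, 7 vs 3, 3 vs 7] → B does not strictly dominate A (column Z: 3 ≤ 7)
  B vs C: [4 vs 4, 7 vs 7, 3 vs 2] → B does not strictly dominate C (column X: 4 ≤ 4)
  C vs A: [4 vs 1, 7 vs 3, 2 vs 7] → C does not strictly dominate A (column Z: 2 ≤ 7)
  C vs B: [4 vs 4, 7 vs 7, 2 vs 3] → C does not strictly dominate B (column X: 4 ≤ 4)
No single strategy strictly dominates all others → no strictly dominant strategy.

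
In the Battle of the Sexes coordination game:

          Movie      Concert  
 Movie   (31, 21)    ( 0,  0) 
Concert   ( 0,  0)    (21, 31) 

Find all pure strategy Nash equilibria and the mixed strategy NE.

Pure NE: (Movie, Movie) and (Concert, Concert); Mixed NE: p = 0.5962, q = 0.4038

Work:
Check pure NE:
(Movie, Movie): (31, 21) - no unilateral deviation beneficial
(Concert, Concert): (21, 31) - no unilateral deviation beneficial
Mixed NE: P1 plays Movie with p = 0.5962, P2 plays Movie with q = 0.4038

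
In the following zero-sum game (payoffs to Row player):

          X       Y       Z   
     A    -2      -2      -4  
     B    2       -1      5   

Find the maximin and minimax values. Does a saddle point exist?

Maximin = -1, Minimax = -1, Saddle: True

Work:
Row minimums: [-4, -1] → maximin = -1
Column maximums: [2, -1, 5] → minimax = -1
Saddle point exists! Game value = -1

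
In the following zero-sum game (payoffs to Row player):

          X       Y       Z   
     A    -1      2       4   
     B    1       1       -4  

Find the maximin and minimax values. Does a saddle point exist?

Maximin = -1, Minimax = 1, Saddle: False

Work:
Row minimums: [-1, -4] → maximin = -1
Column maximums: [1, 2, 4] → minimax = 1
No saddle point (maximin ≠ minimax). Mixed strategy needed.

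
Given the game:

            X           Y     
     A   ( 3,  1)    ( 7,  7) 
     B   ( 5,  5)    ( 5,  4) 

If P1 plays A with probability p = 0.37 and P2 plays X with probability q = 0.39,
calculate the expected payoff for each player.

E[P1] = 5.1628, E[P2] = 4.4899

Work:
E[P1] = p·q·π₁(A,X) + p·(1-q)·π₁(A,Y) + (1-p)·q·π₁(B,X) + (1-p)·(1-q)·π₁(B,Y)
= 0.37·0.39·3 + 0.37·0.61·7 + 0.63·0.39·5 + 0.63·0.61·5
= 5.1628

E[P2] = 4.4899 (similar calculation)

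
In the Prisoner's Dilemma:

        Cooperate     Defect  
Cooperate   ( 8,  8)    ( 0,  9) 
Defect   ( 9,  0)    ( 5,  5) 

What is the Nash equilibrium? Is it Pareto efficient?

(Defect, Defect) is NE; not Pareto efficient

Work:
Defect dominates Cooperate for both players:
If P2 cooperates: Defect (9) > Cooperate (8)
If P2 defects: Defect (5) > Cooperate (0)
NE: (Defect, Defect) with payoff (5, 5)
But (Cooperate, Cooperate) = (8, 8) Pareto dominates (5, 5)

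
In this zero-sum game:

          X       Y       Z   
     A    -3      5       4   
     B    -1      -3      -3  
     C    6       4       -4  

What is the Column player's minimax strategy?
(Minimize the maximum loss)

Column should play Z, value = 4

Work:
Column player minimizes Row's maximum payoff:
Column X: max payoff to Row = 6
Column Y: max payoff to Row = 5
Column Z: max payoff to Row = 4
Minimum is 4, achieved by column Z.
Minimax strategy: Z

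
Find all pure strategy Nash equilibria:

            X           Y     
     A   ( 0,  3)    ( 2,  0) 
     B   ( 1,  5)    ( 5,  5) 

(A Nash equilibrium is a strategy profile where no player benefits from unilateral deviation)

Nash equilibrium: (B, X), (B, Y)

Work:
Best responses:
  P1 vs X: payoffs [0, 1] → best response B (payoff 1)
  P1 vs Y: payoffs [2, 5] → best response B (payoff 5)
  P2 vs A: payoffs [3, 0] → best response X (payoff 3)
  P2 vs B: payoffs [5, 5] → best response X/Y (payoff 5)
Mutual best responses: (B,X), (B,Y) → Nash equilibria.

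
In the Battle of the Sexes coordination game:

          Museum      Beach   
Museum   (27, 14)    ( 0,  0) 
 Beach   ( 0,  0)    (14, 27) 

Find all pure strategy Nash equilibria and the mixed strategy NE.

Pure NE: (Museum, Museum) and (Beach, Beach); Mixed NE: p = 0.6585, q = 0.3415

Work:
Check pure NE:
(Museum, Museum): (27, 14) - no unilateral deviation beneficial
(Beach, Beach): (14, 27) - no unilateral deviation beneficial
Mixed NE: P1 plays Museum with p = 0.6585, P2 plays Museum with q = 0.3415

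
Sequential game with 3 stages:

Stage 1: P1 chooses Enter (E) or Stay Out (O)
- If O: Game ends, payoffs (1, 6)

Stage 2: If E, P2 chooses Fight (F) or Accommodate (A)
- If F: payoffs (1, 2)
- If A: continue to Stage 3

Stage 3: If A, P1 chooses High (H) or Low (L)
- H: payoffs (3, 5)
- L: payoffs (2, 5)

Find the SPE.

SPE: (E, A, H); Outcome (3, 5)

Work:
Stage 3: P1 chooses H (3 vs 2)
Stage 2: P2: F->2, A->5 (anticipating H). Choose A
Stage 1: P1: O->1, E->3 (anticipating A, H). Choose E
SPE path: E -> A -> H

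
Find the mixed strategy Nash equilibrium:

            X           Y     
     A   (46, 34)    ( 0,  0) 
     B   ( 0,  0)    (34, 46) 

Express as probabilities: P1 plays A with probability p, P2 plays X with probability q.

p = 0.575, q = 0.425

Work:
Find probabilities that make opponent indifferent:
P2 chooses q to make P1 indifferent between A and B
P1 chooses p to make P2 indifferent between X and Y
Mixed NE: P1 plays (A: 0.575, B: 0.425), P2 plays (X: 0.425, Y: 0.575)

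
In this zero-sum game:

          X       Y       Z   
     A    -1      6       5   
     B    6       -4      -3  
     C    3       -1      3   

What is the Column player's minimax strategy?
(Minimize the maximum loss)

Column should play Z, value = 5

Work:
Column player minimizes Row's maximum payoff:
Column X: max payoff to Row = 6
Column Y: max payoff to Row = 6
Column Z: max payoff to Row = 5
Minimum is 5, achieved by column Z.
Minimax strategy: Z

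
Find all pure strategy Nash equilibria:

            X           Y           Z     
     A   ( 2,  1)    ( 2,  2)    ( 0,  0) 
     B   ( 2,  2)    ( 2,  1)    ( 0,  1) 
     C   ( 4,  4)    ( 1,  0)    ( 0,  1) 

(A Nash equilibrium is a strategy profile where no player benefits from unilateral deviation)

Nash equilibrium: (A, Y), (C, X)

Work:
Best responses:
  P1 vs X: payoffs [2, 2, 4] → best response C (payoff 4)
  P1 vs Y: payoffs [2, 2, 1] → best response A/B (payoff 2)
  P1 vs Z: payoffs [0, 0, 0] → best response A/B/C (payoff 0)
  P2 vs A: payoffs [1, 2, 0] → best response Y (payoff 2)
  P2 vs B: payoffs [2, 1, 1] → best response X (payoff 2)
  P2 vs C: payoffs [4, 0, 1] → best response X (payoff 4)
Mutual best responses: (A,Y), (C,X) → Nash equilibria.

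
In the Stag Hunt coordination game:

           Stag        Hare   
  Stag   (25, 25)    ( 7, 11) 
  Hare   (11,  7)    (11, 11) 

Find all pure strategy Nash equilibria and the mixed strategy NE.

Pure NE: (Stag, Stag) and (Hare, Hare); Mixed NE: p = 0.2222, q = 0.2222

Work:
Check pure NE:
(Stag, Stag): (25, 25) - no unilateral deviation beneficial
(Hare, Hare): (11, 11) - no unilateral deviation beneficial
Mixed NE: P1 plays Stag with p = 0.2222, P2 plays Stag with q = 0.2222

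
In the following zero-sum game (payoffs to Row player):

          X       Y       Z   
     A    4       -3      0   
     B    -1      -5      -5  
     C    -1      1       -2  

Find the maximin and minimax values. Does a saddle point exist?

Maximin = -2, Minimax = 0, Saddle: False

Work:
Row minimums: [-3, -5, -2] → maximin = -2
Column maximums: [4, 1, 0] → minimax = 0
No saddle point (maximin ≠ minimax). Mixed strategy needed.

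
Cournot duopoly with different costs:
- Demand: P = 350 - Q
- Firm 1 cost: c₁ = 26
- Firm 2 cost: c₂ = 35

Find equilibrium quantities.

q₁* = 111.0, q₂* = 102.0

Work:
Reaction: q₁ = (350 - 26 - q₂)/2
Reaction: q₂ = (350 - 35 - q₁)/2
Solve simultaneously:
q₁* = (350 - 2×26 + 35)/3 = 111.0
q₂* = (350 - 2×35 + 26)/3 = 102.0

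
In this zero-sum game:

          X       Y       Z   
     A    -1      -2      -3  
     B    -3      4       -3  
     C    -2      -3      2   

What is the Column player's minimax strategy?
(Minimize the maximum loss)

Column should play X, value = -1

Work:
Column player minimizes Row's maximum payoff:
Column X: max payoff to Row = -1
Column Y: max payoff to Row = 4
Column Z: max payoff to Row = 2
Minimum is -1, achieved by column X.
Minimax strategy: X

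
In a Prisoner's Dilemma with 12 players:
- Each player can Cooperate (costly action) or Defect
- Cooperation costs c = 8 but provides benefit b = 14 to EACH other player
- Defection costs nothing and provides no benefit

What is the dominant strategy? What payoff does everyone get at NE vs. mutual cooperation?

Dominant: Defect; NE payoff = 0; Coop payoff = 146

Work:
Defect dominates (saves cost c = 8, benefit to others is external)
NE: All defect → everyone gets 0
If all cooperate: each receives (11)×14 - 8 = 146
Social dilemma: 146 > 0 but NE gives 0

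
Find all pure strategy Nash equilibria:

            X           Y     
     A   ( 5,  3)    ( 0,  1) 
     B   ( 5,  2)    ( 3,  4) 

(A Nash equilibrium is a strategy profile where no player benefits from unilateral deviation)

Nash equilibrium: (A, X), (B, Y)

Work:
Best responses:
  P1 vs X: payoffs [5, 5] → best response A/B (payoff 5)
  P1 vs Y: payoffs [0, 3] → best response B (payoff 3)
  P2 vs A: payoffs [3, 1] → best response X (payoff 3)
  P2 vs B: payoffs [2, 4] → best response Y (payoff 4)
Mutual best responses: (A,X), (B,Y) → Nash equilibria.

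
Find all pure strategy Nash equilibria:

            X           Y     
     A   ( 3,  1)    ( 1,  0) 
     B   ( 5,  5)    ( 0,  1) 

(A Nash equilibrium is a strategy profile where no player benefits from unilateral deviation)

Nash equilibrium: (B, X)

Work:
Best responses:
  P1 vs X: payoffs [3, 5] → best response B (payoff 5)
  P1 vs Y: payoffs [1, 0] → best response A (payoff 1)
  P2 vs A: payoffs [1, 0] → best response X (payoff 1)
  P2 vs B: payoffs [5, 1] → best response X (payoff 5)
Mutual best responses: (B,X) → Nash equilibria.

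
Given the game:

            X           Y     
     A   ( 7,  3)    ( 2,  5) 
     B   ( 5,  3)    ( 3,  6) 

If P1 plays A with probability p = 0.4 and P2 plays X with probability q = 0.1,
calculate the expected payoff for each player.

E[P1] = 2.92, E[P2] = 5.34

Work:
E[P1] = p·q·π₁(A,X) + p·(1-q)·π₁(A,Y) + (1-p)·q·π₁(B,X) + (1-p)·(1-q)·π₁(B,Y)
= 0.4·0.1·7 + 0.4·0.9·2 + 0.6·0.1·5 + 0.6·0.9·3
= 2.92

E[P2] = 5.34 (similar calculation)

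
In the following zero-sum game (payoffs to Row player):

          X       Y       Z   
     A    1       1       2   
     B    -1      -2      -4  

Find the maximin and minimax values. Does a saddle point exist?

Maximin = 1, Minimax = 1, Saddle: True

Work:
Row minimums: [1, -4] → maximin = 1
Column maximums: [1, 1, 2] → minimax = 1
Saddle point exists! Game value = 1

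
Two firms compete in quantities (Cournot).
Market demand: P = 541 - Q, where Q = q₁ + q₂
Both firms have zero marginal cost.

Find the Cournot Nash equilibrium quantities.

q₁* = q₂* = 180.33; P* = 180.33

Work:
Profit: π_i = P·q_i = (a - q_i - q_j)·q_i
FOC: ∂π_i/∂q_i = a - 2q_i - q_j = 0
Reaction function: q_i = (541 - q_j)/2
Symmetry: q* = 541/3 = 180.33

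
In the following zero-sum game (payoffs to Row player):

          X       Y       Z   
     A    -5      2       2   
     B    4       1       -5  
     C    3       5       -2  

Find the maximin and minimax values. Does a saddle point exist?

Maximin = -2, Minimax = 2, Saddle: False

Work:
Row minimums: [-5, -5, -2] → maximin = -2
Column maximums: [4, 5, 2] → minimax = 2
No saddle point (maximin ≠ minimax). Mixed strategy needed.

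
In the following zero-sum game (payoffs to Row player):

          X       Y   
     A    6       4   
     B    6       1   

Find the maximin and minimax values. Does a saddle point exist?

Maximin = 4, Minimax = 4, Saddle: True

Work:
Row minimums: [4, 1] → maximin = 4
Column maximums: [6, 4] → minimax = 4
Saddle point exists! Game value = 4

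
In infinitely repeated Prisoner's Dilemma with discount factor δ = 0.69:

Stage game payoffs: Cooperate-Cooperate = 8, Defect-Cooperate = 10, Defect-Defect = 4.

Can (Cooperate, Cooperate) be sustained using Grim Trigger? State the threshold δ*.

δ* = 0.3333; since δ = 0.69 ≥ 0.3333, cooperation can be sustained

Work:
For Grim Trigger:
Cooperate forever: 8/(1-δ)
Defect then punished: 10 + 4·δ/(1-δ)
Need: 8/(1-δ) ≥ 10 + 4·δ/(1-δ)
Solving: δ ≥ (T-R)/(T-P) = (10-8)/(10-4) = 0.3333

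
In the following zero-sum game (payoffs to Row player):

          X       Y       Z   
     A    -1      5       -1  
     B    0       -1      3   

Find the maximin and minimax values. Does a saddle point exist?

Maximin = -1, Minimax = 0, Saddle: False

Work:
Row minimums: [-1, -1] → maximin = -1
Column maximums: [0, 5, 3] → minimax = 0
No saddle point (maximin ≠ minimax). Mixed strategy needed.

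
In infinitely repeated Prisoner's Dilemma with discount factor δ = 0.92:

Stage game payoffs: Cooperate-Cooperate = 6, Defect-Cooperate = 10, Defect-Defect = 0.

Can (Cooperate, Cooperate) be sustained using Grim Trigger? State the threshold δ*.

δ* = 0.4; since δ = 0.92 ≥ 0.4, cooperation can be sustained

Work:
For Grim Trigger:
Cooperate forever: 6/(1-δ)
Defect then punished: 10 + 0·δ/(1-δ)
Need: 6/(1-δ) ≥ 10 + 0·δ/(1-δ)
Solving: δ ≥ (T-R)/(T-P) = (10-6)/(10-0) = 0.4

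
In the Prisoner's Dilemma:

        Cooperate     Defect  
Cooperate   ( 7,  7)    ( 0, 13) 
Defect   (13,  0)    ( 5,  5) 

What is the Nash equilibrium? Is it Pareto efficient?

(Defect, Defect) is NE; not Pareto efficient

Work:
Defect dominates Cooperate for both players:
If P2 cooperates: Defect (13) > Cooperate (7)
If P2 defects: Defect (5) > Cooperate (0)
NE: (Defect, Defect) with payoff (5, 5)
But (Cooperate, Cooperate) = (7, 7) Pareto dominates (5, 5)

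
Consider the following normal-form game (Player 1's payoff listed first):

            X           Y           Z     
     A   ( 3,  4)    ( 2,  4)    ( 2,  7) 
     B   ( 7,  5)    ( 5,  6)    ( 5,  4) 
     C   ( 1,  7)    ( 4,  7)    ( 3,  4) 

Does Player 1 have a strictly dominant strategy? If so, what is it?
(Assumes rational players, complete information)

Yes, Player 1's strictly dominant strategy is B

Work:
A strategy strictly dominates another if it gives a strictly higher payoff against every opponent action. Compare each pair of P1's strategies column-by-column:
  A vs B: [3 vs 7, 2 vs 5, 2 vs 5] → A does not strictly dominate B (column X: 3 ≤ 7)
  A vs C: [3 vs 1, 2 vs 4, 2 vs 3] → A does not strictly dominate C (column Y: 2 ≤ 4)
  B vs A: [7 vs 3, 5 vs 2, 5 vs 2] → B strictly dominates A
  B vs C: [7 vs 1, 5 vs 4, 5 vs 3] → B strictly dominates C
  C vs A: [1 vs 3, 4 vs 2, 3 vs 2] → C does not strictly dominate A (column X: 1 ≤ 3)
  C vs B: [1 vs 7, 4 vs 5, 3 vs 5] → C does not strictly dominate B (column X: 1 ≤ 7)
B strictly dominates every other strategy → strictly dominant.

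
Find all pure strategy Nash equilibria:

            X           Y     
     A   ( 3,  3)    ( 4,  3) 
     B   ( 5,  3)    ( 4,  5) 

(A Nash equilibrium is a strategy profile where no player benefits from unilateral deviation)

Nash equilibrium: (A, Y), (B, Y)

Work:
Best responses:
  P1 vs X: payoffs [3, 5] → best response B (payoff 5)
  P1 vs Y: payoffs [4, 4] → best response A/B (payoff 4)
  P2 vs A: payoffs [3, 3] → best response X/Y (payoff 3)
  P2 vs B: payoffs [3, 5] → best response Y (payoff 5)
Mutual best responses: (A,Y), (B,Y) → Nash equilibria.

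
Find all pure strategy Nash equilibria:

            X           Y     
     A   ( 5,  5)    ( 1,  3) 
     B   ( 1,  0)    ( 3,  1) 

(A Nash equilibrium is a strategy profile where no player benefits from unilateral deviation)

Nash equilibrium: (A, X), (B, Y)

Work:
Best responses:
  P1 vs X: payoffs [5, 1] → best response A (payoff 5)
  P1 vs Y: payoffs [1, 3] → best response B (payoff 3)
  P2 vs A: payoffs [5, 3] → best response X (payoff 5)
  P2 vs B: payoffs [0, 1] → best response Y (payoff 1)
Mutual best responses: (A,X), (B,Y) → Nash equilibria.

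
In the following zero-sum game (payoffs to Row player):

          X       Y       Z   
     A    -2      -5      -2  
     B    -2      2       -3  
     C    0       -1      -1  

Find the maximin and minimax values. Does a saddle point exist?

Maximin = -1, Minimax = -1, Saddle: True

Work:
Row minimums: [-5, -3, -1] → maximin = -1
Column maximums: [0, 2, -1] → minimax = -1
Saddle point exists! Game value = -1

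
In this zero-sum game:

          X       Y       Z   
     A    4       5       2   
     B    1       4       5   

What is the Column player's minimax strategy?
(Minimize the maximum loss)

Column should play X, value = 4

Work:
Column player minimizes Row's maximum payoff:
Column X: max payoff to Row = 4
Column Y: max payoff to Row = 5
Column Z: max payoff to Row = 5
Minimum is 4, achieved by column X.
Minimax strategy: X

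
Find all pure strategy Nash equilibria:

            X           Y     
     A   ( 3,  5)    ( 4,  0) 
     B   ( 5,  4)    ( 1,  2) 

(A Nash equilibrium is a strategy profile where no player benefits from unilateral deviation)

Nash equilibrium: (B, X)

Work:
Best responses:
  P1 vs X: payoffs [3, 5] → best response B (payoff 5)
  P1 vs Y: payoffs [4, 1] → best response A (payoff 4)
  P2 vs A: payoffs [5, 0] → best response X (payoff 5)
  P2 vs B: payoffs [4, 2] → best response X (payoff 4)
Mutual best responses: (B,X) → Nash equilibria.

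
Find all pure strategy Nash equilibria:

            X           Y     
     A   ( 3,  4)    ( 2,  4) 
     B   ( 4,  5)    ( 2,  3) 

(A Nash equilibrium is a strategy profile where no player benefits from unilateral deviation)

Nash equilibrium: (A, Y), (B, X)

Work:
Best responses:
  P1 vs X: payoffs [3, 4] → best response B (payoff 4)
  P1 vs Y: payoffs [2, 2] → best response A/B (payoff 2)
  P2 vs A: payoffs [4, 4] → best response X/Y (payoff 4)
  P2 vs B: payoffs [5, 3] → best response X (payoff 5)
Mutual best responses: (A,Y), (B,X) → Nash equilibria.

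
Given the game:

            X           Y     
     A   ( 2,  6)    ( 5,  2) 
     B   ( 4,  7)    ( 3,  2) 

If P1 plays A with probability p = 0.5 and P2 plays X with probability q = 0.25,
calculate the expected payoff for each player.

E[P1] = 3.75, E[P2] = 3.125

Work:
E[P1] = p·q·π₁(A,X) + p·(1-q)·π₁(A,Y) + (1-p)·q·π₁(B,X) + (1-p)·(1-q)·π₁(B,Y)
= 0.5·0.25·2 + 0.5·0.75·5 + 0.5·0.25·4 + 0.5·0.75·3
= 3.75

E[P2] = 3.125 (similar calculation)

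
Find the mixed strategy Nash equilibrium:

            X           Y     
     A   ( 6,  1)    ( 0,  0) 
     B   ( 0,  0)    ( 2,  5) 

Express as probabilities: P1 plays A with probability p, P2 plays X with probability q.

p = 0.8333, q = 0.25

Work:
Find probabilities that make opponent indifferent:
P2 chooses q to make P1 indifferent between A and B
P1 chooses p to make P2 indifferent between X and Y
Mixed NE: P1 plays (A: 0.8333, B: 0.1667), P2 plays (X: 0.25, Y: 0.75)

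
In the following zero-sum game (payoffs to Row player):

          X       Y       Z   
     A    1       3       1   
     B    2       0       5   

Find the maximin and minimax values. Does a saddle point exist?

Maximin = 1, Minimax = 2, Saddle: False

Work:
Row minimums: [1, 0] → maximin = 1
Column maximums: [2, 3, 5] → minimax = 2
No saddle point (maximin ≠ minimax). Mixed strategy needed.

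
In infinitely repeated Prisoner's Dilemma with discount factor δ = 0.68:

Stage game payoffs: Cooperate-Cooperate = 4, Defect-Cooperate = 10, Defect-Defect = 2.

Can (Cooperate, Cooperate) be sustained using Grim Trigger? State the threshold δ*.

δ* = 0.75; since δ = 0.68 < 0.75, cooperation cannot be sustained

Work:
For Grim Trigger:
Cooperate forever: 4/(1-δ)
Defect then punished: 10 + 2·δ/(1-δ)
Need: 4/(1-δ) ≥ 10 + 2·δ/(1-δ)
Solving: δ ≥ (T-R)/(T-P) = (10-4)/(10-2) = 0.75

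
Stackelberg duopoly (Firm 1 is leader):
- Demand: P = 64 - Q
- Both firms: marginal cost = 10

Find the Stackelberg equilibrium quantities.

q₁* (leader) = 27.0, q₂* (follower) = 13.5

Work:
Follower's reaction: q₂ = (a - c - q₁)/2
Leader substitutes: π₁ = q₁·(a - q₁ - (a-c-q₁)/2 - c)
FOC: q₁* = (64 - 10)/2 = 27.00
Then: q₂* = (64 - 10 - 27.0)/2 = 13.50
Leader has first-mover advantage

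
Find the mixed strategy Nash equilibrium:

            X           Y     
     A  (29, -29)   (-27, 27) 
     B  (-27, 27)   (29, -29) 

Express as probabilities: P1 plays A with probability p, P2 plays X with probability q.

p = 0.5, q = 0.5

Work:
Find probabilities that make opponent indifferent:
P2 chooses q to make P1 indifferent between A and B
P1 chooses p to make P2 indifferent between X and Y
Mixed NE: P1 plays (A: 0.5, B: 0.5), P2 plays (X: 0.5, Y: 0.5)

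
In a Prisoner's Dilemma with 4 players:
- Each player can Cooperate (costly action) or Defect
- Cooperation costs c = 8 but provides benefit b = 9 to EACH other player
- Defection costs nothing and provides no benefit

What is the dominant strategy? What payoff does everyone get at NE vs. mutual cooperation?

Dominant: Defect; NE payoff = 0; Coop payoff = 19

Work:
Defect dominates (saves cost c = 8, benefit to others is external)
NE: All defect → everyone gets 0
If all cooperate: each receives (3)×9 - 8 = 19
Social dilemma: 19 > 0 but NE gives 0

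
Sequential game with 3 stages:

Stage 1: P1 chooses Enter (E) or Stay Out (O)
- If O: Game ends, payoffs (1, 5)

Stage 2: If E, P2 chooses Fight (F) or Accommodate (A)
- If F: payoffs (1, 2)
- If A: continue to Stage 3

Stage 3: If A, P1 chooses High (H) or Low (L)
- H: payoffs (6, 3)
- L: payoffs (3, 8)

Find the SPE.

SPE: (E, A, H); Outcome (6, 3)

Work:
Stage 3: P1 chooses H (6 vs 3)
Stage 2: P2: F->2, A->3 (anticipating H). Choose A
Stage 1: P1: O->1, E->6 (anticipating A, H). Choose E
SPE path: E -> A -> H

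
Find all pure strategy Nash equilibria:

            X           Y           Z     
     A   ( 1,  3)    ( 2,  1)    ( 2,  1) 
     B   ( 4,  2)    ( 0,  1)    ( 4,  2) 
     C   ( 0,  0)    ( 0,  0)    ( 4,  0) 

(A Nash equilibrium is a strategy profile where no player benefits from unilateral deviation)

Nash equilibrium: (B, X), (B, Z), (C, Z)

Work:
Best responses:
  P1 vs X: payoffs [1, 4, 0] → best response B (payoff 4)
  P1 vs Y: payoffs [2, 0, 0] → best response A (payoff 2)
  P1 vs Z: payoffs [2, 4, 4] → best response B/C (payoff 4)
  P2 vs A: payoffs [3, 1, 1] → best response X (payoff 3)
  P2 vs B: payoffs [2, 1, 2] → best response X/Z (payoff 2)
  P2 vs C: payoffs [0, 0, 0] → best response X/Y/Z (payoff 0)
Mutual best responses: (B,X), (B,Z), (C,Z) → Nash equilibria.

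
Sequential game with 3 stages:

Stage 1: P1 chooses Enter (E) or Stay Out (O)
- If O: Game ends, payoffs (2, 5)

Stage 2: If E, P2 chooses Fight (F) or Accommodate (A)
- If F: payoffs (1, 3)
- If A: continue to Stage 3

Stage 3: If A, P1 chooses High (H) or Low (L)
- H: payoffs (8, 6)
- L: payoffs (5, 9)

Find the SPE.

SPE: (E, A, H); Outcome (8, 6)

Work:
Stage 3: P1 chooses H (8 vs 5)
Stage 2: P2: F->3, A->6 (anticipating H). Choose A
Stage 1: P1: O->2, E->8 (anticipating A, H). Choose E
SPE path: E -> A -> H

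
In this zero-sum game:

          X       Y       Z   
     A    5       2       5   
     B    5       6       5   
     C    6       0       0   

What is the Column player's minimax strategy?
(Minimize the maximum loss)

Column should play Z, value = 5

Work:
Column player minimizes Row's maximum payoff:
Column X: max payoff to Row = 6
Column Y: max payoff to Row = 6
Column Z: max payoff to Row = 5
Minimum is 5, achieved by column Z.
Minimax strategy: Z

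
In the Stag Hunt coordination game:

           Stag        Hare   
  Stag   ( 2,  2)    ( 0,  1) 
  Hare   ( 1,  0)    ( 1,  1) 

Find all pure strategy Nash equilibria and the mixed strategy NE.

Pure NE: (Stag, Stag) and (Hare, Hare); Mixed NE: p = 0.5, q = 0.5

Work:
Check pure NE:
(Stag, Stag): (2, 2) - no unilateral deviation beneficial
(Hare, Hare): (1, 1) - no unilateral deviation beneficial
Mixed NE: P1 plays Stag with p = 0.5, P2 plays Stag with q = 0.5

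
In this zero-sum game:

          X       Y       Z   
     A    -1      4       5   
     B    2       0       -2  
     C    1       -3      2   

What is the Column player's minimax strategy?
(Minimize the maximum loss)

Column should play X, value = 2

Work:
Column player minimizes Row's maximum payoff:
Column X: max payoff to Row = 2
Column Y: max payoff to Row = 4
Column Z: max payoff to Row = 5
Minimum is 2, achieved by column X.
Minimax strategy: X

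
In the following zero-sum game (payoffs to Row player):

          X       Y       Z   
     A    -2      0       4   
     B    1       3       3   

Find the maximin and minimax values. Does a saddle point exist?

Maximin = 1, Minimax = 1, Saddle: True

Work:
Row minimums: [-2, 1] → maximin = 1
Column maximums: [1, 3, 4] → minimax = 1
Saddle point exists! Game value = 1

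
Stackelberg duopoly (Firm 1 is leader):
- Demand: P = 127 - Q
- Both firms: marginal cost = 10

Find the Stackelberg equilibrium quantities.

q₁* (leader) = 58.5, q₂* (follower) = 29.25

Work:
Follower's reaction: q₂ = (a - c - q₁)/2
Leader substitutes: π₁ = q₁·(a - q₁ - (a-c-q₁)/2 - c)
FOC: q₁* = (127 - 10)/2 = 58.50
Then: q₂* = (127 - 10 - 58.5)/2 = 29.25
Leader has first-mover advantage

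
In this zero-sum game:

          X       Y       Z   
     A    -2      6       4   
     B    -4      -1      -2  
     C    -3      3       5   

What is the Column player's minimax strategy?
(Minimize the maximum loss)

Column should play X, value = -2

Work:
Column player minimizes Row's maximum payoff:
Column X: max payoff to Row = -2
Column Y: max payoff to Row = 6
Column Z: max payoff to Row = 5
Minimum is -2, achieved by column X.
Minimax strategy: X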